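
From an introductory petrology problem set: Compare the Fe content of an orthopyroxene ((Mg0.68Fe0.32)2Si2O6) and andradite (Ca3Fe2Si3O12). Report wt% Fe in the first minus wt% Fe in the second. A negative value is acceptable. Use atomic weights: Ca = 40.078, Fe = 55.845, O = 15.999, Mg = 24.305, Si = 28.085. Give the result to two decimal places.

First mineral: 35.741 g Fe in 220.960 g formula = 16.18 wt% Fe.
Second mineral: 111.690 g Fe in 508.167 g formula = 21.98 wt% Fe.
16.18% − 21.98% gives a difference of -5.80 percentage points.

-5.80 percentage points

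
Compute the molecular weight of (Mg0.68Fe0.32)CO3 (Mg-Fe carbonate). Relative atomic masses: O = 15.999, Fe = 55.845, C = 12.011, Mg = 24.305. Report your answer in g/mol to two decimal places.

94.41 g/mol

Mg: 0.68 × 24.305 = 16.5274
Fe: 0.32 × 55.845 = 17.8704
C: 1 × 12.011 = 12.0110
O: 3 × 15.999 = 47.9970
Summing the contributions gives the formula mass.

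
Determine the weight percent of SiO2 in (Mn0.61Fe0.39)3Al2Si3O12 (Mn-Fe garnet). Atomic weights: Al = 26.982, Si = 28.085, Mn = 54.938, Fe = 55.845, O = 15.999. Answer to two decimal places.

36.33 wt%

Formula mass = 496.082 g/mol.
3 Si → 3.0000 mol SiO2 per formula unit; M(SiO2) = 60.083, so SiO2 mass = 180.249 g.
180.249/496.082 × 100 = 36.33 wt%.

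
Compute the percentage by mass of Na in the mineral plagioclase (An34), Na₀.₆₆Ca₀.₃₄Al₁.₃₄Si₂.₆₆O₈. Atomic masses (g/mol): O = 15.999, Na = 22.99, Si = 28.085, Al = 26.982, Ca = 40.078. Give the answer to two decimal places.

Formula mass = 0.66*22.99 + 0.34*40.078 + 1.34*26.982 + 2.66*28.085 + 8*15.999 = 267.654 g/mol, of which 15.173 g is Na.
So Na makes up 15.173/267.654 = 0.0567 of the mass, i.e. 5.67%.

5.67 weight percent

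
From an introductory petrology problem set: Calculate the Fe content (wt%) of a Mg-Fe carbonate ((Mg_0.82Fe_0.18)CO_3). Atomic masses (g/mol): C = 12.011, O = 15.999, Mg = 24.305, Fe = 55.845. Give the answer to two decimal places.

Molar mass of (Mg_0.82Fe_0.18)CO_3: 0.82*24.305 + 0.18*55.845 + 1*12.011 + 3*15.999 = 89.990 g/mol.
Mass of Fe per formula unit: 0.18 × 55.845 = 10.052 g.
Weight fraction Fe = 10.052 / 89.990 = 0.1117.

11.17 wt%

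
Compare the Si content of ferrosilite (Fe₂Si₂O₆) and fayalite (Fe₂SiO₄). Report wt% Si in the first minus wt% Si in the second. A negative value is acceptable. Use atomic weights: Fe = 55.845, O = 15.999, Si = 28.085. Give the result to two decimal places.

Si in Fe₂Si₂O₆: molar mass 263.854 g/mol; 2×28.085 = 56.170 g → 21.29 wt%.
Si in Fe₂SiO₄: molar mass 203.771 g/mol; 1×28.085 = 28.085 g → 13.78 wt%.
Difference = 21.29 − 13.78 = 7.51 percentage points.

7.51 percentage points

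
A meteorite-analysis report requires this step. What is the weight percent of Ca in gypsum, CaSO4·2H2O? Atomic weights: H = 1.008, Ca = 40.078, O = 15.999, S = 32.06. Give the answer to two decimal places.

Formula mass = 1·40.078 + 1·32.06 + 6·15.999 + 4·1.008 = 172.164 g/mol, of which 40.078 g is Ca.
So Ca makes up 40.078/172.164 = 0.2328 of the mass, i.e. 23.28%.

23.28 mass %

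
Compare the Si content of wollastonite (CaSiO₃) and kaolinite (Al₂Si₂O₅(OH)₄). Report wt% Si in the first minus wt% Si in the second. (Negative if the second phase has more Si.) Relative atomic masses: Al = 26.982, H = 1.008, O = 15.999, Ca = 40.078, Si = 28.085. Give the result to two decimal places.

Si in CaSiO₃: molar mass 116.160 g/mol; 1×28.085 = 28.085 g → 24.18 wt%.
Si in Al₂Si₂O₅(OH)₄: molar mass 258.157 g/mol; 2×28.085 = 56.170 g → 21.76 wt%.
Difference = 24.18 − 21.76 = 2.42 percentage points.

2.42 percentage points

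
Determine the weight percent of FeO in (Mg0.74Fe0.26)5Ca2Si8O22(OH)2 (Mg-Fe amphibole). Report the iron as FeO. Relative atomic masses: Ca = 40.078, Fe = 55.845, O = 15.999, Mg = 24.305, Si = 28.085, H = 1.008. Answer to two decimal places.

M((Mg0.74Fe0.26)5Ca2Si8O22(OH)2) = 853.355 g/mol; M(FeO) = 71.844 g/mol.
Moles FeO per formula unit = 1.30 Fe ÷ 1 = 1.3000.
FeO fraction = (1.3000 × 71.844) / 853.355 = 93.397/853.355 = 0.1094.

10.94 wt%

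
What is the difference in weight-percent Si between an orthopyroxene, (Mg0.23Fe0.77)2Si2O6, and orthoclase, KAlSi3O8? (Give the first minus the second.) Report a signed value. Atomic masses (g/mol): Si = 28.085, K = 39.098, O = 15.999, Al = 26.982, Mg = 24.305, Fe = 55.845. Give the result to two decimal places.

-7.74 percentage points

First mineral: 56.170 g Si in 249.346 g formula = 22.53 wt% Si.
Second mineral: 84.255 g Si in 278.327 g formula = 30.27 wt% Si.
22.53% − 30.27% gives a difference of -7.74 percentage points.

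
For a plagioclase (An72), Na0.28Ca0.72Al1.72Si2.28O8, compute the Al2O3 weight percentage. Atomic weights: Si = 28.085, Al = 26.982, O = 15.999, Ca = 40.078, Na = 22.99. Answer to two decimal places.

M(Na0.28Ca0.72Al1.72Si2.28O8) = 273.728 g/mol; M(Al2O3) = 101.961 g/mol.
Moles Al2O3 per formula unit = 1.72 Al ÷ 2 = 0.8600.
Al2O3 fraction = (0.8600 × 101.961) / 273.728 = 87.686/273.728 = 0.3203.

32.03 wt%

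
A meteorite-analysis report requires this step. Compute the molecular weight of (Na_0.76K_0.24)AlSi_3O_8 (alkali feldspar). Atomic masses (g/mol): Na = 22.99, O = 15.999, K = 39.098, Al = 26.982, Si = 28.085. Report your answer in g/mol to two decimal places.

266.08 g/mol

The formula mass is the sum 0.76*22.99 + 0.24*39.098 + 1*26.982 + 3*28.085 + 8*15.999.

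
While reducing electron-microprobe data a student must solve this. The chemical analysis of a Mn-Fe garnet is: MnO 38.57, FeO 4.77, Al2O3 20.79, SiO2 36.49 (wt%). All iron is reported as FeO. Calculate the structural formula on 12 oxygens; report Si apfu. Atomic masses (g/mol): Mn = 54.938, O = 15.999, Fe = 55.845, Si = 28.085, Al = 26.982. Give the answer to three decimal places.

MnO (M=70.937): mol = 0.54372; Mn = 0.54372, O = 0.54372.
FeO (M=71.844): mol = 0.06639; Fe = 0.06639, O = 0.06639.
Al2O3 (M=101.961): mol = 0.20390; Al = 0.40780, O = 0.61170.
SiO2 (M=60.083): mol = 0.60733; Si = 0.60733, O = 1.21466.
ΣO = 2.43647; factor = 12/ΣO = 4.92516.
Si apfu = 0.60733 × 4.92516 = 2.991.

2.991 Si apfu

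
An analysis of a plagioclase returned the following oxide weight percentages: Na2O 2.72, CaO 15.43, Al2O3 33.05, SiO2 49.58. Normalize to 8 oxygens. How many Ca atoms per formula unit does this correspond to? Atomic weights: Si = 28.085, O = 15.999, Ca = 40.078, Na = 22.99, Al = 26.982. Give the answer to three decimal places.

0.748 Ca apfu

2.72 wt% Na2O ÷ 61.979 g/mol = 0.04389 mol, giving 0.08778 Na and 0.04389 O.
15.43 wt% CaO ÷ 56.077 g/mol = 0.27516 mol, giving 0.27516 Ca and 0.27516 O.
33.05 wt% Al2O3 ÷ 101.961 g/mol = 0.32414 mol, giving 0.64828 Al and 0.97242 O.
49.58 wt% SiO2 ÷ 60.083 g/mol = 0.82519 mol, giving 0.82519 Si and 1.65038 O.
Oxygen sums to 2.94185; scaling by 8/2.94185 = 2.71938 puts the formula on 8 O.
Ca: 0.27516 × 2.71938 = 0.748 atoms per formula unit.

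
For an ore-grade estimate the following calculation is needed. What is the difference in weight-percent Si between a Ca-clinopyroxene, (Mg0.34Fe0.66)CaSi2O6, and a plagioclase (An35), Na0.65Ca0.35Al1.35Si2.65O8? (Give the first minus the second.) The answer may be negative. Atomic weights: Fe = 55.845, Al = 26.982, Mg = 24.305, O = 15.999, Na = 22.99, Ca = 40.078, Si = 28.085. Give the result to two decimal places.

M((Mg0.34Fe0.66)CaSi2O6) = 237.363 g/mol, so wt% Si = 56.170/237.363 × 100 = 23.66%.
M(Na0.65Ca0.35Al1.35Si2.65O8) = 267.814 g/mol, so wt% Si = 74.425/267.814 × 100 = 27.79%.
23.66 − 27.79 = -4.13 pp.

-4.13 percentage points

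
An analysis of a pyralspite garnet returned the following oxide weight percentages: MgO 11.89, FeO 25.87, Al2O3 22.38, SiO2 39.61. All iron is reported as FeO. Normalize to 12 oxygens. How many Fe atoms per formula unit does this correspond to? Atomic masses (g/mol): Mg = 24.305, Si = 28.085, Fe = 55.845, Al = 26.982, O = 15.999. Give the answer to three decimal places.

11.89 wt% MgO ÷ 40.304 g/mol = 0.29501 mol, giving 0.29501 Mg and 0.29501 O.
25.87 wt% FeO ÷ 71.844 g/mol = 0.36009 mol, giving 0.36009 Fe and 0.36009 O.
22.38 wt% Al2O3 ÷ 101.961 g/mol = 0.21950 mol, giving 0.43900 Al and 0.65850 O.
39.61 wt% SiO2 ÷ 60.083 g/mol = 0.65925 mol, giving 0.65925 Si and 1.31850 O.
Oxygen sums to 2.63210; scaling by 12/2.63210 = 4.55910 puts the formula on 12 O.
Fe: 0.36009 × 4.55910 = 1.642 atoms per formula unit.

1.642 Fe apfu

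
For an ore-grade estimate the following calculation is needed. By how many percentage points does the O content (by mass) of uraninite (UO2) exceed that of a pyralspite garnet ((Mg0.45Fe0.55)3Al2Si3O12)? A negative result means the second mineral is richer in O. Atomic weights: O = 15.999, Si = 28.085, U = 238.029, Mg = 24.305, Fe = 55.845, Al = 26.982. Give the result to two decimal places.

-30.33 percentage points

M(UO2) = 270.027 g/mol, so wt% O = 31.998/270.027 × 100 = 11.85%.
M((Mg0.45Fe0.55)3Al2Si3O12) = 455.163 g/mol, so wt% O = 191.988/455.163 × 100 = 42.18%.
11.85 − 42.18 = -30.33 pp.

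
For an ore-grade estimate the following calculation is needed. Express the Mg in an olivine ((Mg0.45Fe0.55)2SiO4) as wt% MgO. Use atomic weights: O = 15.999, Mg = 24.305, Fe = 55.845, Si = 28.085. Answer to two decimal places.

20.68 wt%

Molar mass of (Mg0.45Fe0.55)2SiO4 = 0.90*24.305 + 1.10*55.845 + 1*28.085 + 4*15.999 = 175.385 g/mol.
Each formula unit contains 0.90 Mg, equivalent to 0.90/1 = 0.9000 mol MgO.
M(MgO) = 1×24.305 + 1×15.999 = 40.304 g/mol.
Mass of MgO per formula unit = 0.9000 × 40.304 = 36.274 g.
MgO wt% = 36.274 / 175.385 × 100 = 20.68%.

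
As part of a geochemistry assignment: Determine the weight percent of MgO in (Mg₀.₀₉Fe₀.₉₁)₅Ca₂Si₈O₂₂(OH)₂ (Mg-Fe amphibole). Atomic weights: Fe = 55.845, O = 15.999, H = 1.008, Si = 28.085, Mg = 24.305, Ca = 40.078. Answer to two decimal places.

1.90 wt%

M((Mg₀.₀₉Fe₀.₉₁)₅Ca₂Si₈O₂₂(OH)₂) = 955.860 g/mol; M(MgO) = 40.304 g/mol.
Moles MgO per formula unit = 0.45 Mg ÷ 1 = 0.4500.
MgO fraction = (0.4500 × 40.304) / 955.860 = 18.137/955.860 = 0.0190.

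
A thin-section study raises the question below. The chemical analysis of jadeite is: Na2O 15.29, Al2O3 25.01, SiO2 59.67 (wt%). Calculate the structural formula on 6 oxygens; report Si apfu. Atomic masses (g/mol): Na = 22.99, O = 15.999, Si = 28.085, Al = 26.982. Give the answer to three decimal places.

2.007 Si apfu

Na2O: 15.29/61.979 = 0.24670 mol → 0.49340 mol Na, 0.24670 mol O.
Al2O3: 25.01/101.961 = 0.24529 mol → 0.49058 mol Al, 0.73587 mol O.
SiO2: 59.67/60.083 = 0.99313 mol → 0.99313 mol Si, 1.98626 mol O.
Total oxygen = 2.96883 mol. Normalization factor = 6/2.96883 = 2.02100.
Si per 6 O = 0.99313 × 2.02100 = 2.007.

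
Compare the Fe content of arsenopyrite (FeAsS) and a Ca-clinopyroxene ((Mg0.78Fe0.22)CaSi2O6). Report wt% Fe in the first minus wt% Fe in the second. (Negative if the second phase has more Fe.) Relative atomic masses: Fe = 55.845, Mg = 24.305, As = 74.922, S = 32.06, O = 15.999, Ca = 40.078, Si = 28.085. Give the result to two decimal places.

28.80 percentage points

First mineral: 55.845 g Fe in 162.827 g formula = 34.30 wt% Fe.
Second mineral: 12.286 g Fe in 223.486 g formula = 5.50 wt% Fe.
34.30% − 5.50% gives a difference of 28.80 percentage points.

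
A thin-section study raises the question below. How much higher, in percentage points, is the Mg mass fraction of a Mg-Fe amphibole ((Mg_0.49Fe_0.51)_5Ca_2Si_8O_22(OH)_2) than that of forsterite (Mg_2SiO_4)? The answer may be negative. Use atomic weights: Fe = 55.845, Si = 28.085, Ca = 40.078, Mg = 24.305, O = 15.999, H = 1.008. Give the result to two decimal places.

-27.88 percentage points

M((Mg_0.49Fe_0.51)_5Ca_2Si_8O_22(OH)_2) = 892.780 g/mol, so wt% Mg = 59.547/892.780 × 100 = 6.67%.
M(Mg_2SiO_4) = 140.691 g/mol, so wt% Mg = 48.610/140.691 × 100 = 34.55%.
6.67 − 34.55 = -27.88 pp.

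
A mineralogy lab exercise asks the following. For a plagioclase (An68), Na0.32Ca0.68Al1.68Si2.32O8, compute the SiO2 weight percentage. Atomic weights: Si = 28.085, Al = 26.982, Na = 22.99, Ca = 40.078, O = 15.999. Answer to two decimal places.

M(Na0.32Ca0.68Al1.68Si2.32O8) = 273.089 g/mol; M(SiO2) = 60.083 g/mol.
Moles SiO2 per formula unit = 2.32 Si ÷ 1 = 2.3200.
SiO2 fraction = (2.3200 × 60.083) / 273.089 = 139.393/273.089 = 0.5104.

51.04 wt%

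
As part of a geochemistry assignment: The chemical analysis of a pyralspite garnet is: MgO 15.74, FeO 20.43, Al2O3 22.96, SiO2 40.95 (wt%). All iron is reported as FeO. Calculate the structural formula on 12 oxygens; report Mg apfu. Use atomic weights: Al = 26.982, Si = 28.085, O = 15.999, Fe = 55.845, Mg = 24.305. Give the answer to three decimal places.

MgO (M=40.304): mol = 0.39053; Mg = 0.39053, O = 0.39053.
FeO (M=71.844): mol = 0.28437; Fe = 0.28437, O = 0.28437.
Al2O3 (M=101.961): mol = 0.22518; Al = 0.45036, O = 0.67554.
SiO2 (M=60.083): mol = 0.68156; Si = 0.68156, O = 1.36312.
ΣO = 2.71356; factor = 12/ΣO = 4.42223.
Mg apfu = 0.39053 × 4.42223 = 1.727.

1.727 Mg apfu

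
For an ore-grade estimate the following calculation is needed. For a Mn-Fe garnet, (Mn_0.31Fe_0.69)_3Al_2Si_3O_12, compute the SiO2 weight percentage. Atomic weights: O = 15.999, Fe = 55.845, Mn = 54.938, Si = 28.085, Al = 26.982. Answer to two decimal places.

36.27 wt%

Formula mass = 496.898 g/mol.
3 Si → 3.0000 mol SiO2 per formula unit; M(SiO2) = 60.083, so SiO2 mass = 180.249 g.
180.249/496.898 × 100 = 36.27 wt%.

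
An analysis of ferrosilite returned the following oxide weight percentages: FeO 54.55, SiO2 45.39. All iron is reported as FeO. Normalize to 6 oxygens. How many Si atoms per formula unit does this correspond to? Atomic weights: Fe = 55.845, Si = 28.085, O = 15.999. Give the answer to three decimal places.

1.997 Si apfu

FeO (M=71.844): mol = 0.75928; Fe = 0.75928, O = 0.75928.
SiO2 (M=60.083): mol = 0.75545; Si = 0.75545, O = 1.51090.
ΣO = 2.27018; factor = 6/ΣO = 2.64296.
Si apfu = 0.75545 × 2.64296 = 1.997.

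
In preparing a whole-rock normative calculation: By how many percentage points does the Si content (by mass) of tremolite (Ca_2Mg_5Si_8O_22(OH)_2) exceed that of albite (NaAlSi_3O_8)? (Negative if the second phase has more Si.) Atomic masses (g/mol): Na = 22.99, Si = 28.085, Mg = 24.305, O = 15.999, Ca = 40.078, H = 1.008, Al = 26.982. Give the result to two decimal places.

-4.47 percentage points

M(Ca_2Mg_5Si_8O_22(OH)_2) = 812.353 g/mol, so wt% Si = 224.680/812.353 × 100 = 27.66%.
M(NaAlSi_3O_8) = 262.219 g/mol, so wt% Si = 84.255/262.219 × 100 = 32.13%.
27.66 − 32.13 = -4.47 pp.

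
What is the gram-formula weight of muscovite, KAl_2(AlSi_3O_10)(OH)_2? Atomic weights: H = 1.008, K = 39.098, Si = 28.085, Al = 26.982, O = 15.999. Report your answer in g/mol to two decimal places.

398.30 g/mol

K: 1 × 39.098 = 39.0980
Al: 3 × 26.982 = 80.9460
Si: 3 × 28.085 = 84.2550
O: 12 × 15.999 = 191.9880
H: 2 × 1.008 = 2.0160
Summing the contributions gives the formula mass.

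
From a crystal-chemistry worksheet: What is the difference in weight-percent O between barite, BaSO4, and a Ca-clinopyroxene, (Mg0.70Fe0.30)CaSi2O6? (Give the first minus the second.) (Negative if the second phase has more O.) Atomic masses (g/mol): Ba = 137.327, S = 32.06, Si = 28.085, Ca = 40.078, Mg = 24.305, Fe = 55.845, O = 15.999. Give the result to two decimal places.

O in BaSO4: molar mass 233.383 g/mol; 4×15.999 = 63.996 g → 27.42 wt%.
O in (Mg0.70Fe0.30)CaSi2O6: molar mass 226.009 g/mol; 6×15.999 = 95.994 g → 42.47 wt%.
Difference = 27.42 − 42.47 = -15.05 percentage points.

-15.05 percentage points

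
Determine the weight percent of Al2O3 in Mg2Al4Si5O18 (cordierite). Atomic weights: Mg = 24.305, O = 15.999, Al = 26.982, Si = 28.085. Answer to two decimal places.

34.86 wt%

Molar mass of Mg2Al4Si5O18 = 2*24.305 + 4*26.982 + 5*28.085 + 18*15.999 = 584.945 g/mol.
Each formula unit contains 4 Al, equivalent to 4/2 = 2.0000 mol Al2O3.
M(Al2O3) = 2×26.982 + 3×15.999 = 101.961 g/mol.
Mass of Al2O3 per formula unit = 2.0000 × 101.961 = 203.922 g.
Al2O3 wt% = 203.922 / 584.945 × 100 = 34.86%.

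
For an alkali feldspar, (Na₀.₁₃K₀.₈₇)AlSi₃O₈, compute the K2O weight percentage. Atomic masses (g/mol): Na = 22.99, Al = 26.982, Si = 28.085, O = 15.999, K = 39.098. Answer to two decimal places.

Formula mass = 276.233 g/mol.
0.87 K → 0.4350 mol K2O per formula unit; M(K2O) = 94.195, so K2O mass = 40.975 g.
40.975/276.233 × 100 = 14.83 wt%.

14.83 wt%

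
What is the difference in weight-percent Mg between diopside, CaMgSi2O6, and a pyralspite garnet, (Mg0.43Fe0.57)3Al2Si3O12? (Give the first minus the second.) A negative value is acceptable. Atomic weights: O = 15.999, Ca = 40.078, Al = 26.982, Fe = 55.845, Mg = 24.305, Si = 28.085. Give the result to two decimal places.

4.36 percentage points

First mineral: 24.305 g Mg in 216.547 g formula = 11.22 wt% Mg.
Second mineral: 31.353 g Mg in 457.055 g formula = 6.86 wt% Mg.
11.22% − 6.86% gives a difference of 4.36 percentage points.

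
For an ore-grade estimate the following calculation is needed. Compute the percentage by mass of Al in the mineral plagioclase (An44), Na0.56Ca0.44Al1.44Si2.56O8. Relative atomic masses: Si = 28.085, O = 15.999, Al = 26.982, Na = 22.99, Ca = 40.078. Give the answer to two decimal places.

M(Na0.56Ca0.44Al1.44Si2.56O8) = 269.252 g/mol.
Al contributes 1.44 × 26.982 = 38.854 g per mole.
38.854/269.252 = 0.1443 → 14.43%.

14.43 wt%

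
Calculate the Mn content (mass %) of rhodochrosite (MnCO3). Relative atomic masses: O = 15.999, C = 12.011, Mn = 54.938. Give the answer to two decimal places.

Formula mass = 1·54.938 + 1·12.011 + 3·15.999 = 114.946 g/mol, of which 54.938 g is Mn.
So Mn makes up 54.938/114.946 = 0.4779 of the mass, i.e. 47.79%.

47.79 mass %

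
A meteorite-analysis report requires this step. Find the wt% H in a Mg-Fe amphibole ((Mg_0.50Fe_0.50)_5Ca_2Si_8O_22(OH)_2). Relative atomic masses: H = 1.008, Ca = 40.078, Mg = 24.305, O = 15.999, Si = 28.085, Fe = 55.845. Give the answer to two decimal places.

0.23 mass %

M((Mg_0.50Fe_0.50)_5Ca_2Si_8O_22(OH)_2) = 891.203 g/mol.
H contributes 2 × 1.008 = 2.016 g per mole.
2.016/891.203 = 0.0023 → 0.23%.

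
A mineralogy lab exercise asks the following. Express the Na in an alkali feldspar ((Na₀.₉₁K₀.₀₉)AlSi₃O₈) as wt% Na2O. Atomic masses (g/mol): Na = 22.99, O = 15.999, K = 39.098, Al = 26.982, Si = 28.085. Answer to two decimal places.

M((Na₀.₉₁K₀.₀₉)AlSi₃O₈) = 263.669 g/mol; M(Na2O) = 61.979 g/mol.
Moles Na2O per formula unit = 0.91 Na ÷ 2 = 0.4550.
Na2O fraction = (0.4550 × 61.979) / 263.669 = 28.200/263.669 = 0.1070.

10.70 wt%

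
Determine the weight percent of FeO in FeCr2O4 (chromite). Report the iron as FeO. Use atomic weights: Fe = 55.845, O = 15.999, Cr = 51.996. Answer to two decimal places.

Molar mass of FeCr2O4 = 1×55.845 + 2×51.996 + 4×15.999 = 223.833 g/mol.
Each formula unit contains 1 Fe, equivalent to 1/1 = 1.0000 mol FeO.
M(FeO) = 1×55.845 + 1×15.999 = 71.844 g/mol.
Mass of FeO per formula unit = 1.0000 × 71.844 = 71.844 g.
FeO wt% = 71.844 / 223.833 × 100 = 32.10%.

32.10 wt%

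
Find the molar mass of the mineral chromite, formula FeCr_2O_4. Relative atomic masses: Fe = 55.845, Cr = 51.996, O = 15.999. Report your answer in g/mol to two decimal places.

223.83 g/mol

Fe: 1 × 55.845 = 55.8450
Cr: 2 × 51.996 = 103.9920
O: 4 × 15.999 = 63.9960
Summing the contributions gives the formula mass.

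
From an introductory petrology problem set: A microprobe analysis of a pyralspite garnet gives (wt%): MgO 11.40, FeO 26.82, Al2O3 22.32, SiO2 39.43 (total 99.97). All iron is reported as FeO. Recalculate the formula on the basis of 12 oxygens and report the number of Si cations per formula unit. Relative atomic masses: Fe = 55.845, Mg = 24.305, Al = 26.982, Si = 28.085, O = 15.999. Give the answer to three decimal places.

3.000 Si apfu

MgO: 11.40/40.304 = 0.28285 mol → 0.28285 mol Mg, 0.28285 mol O.
FeO: 26.82/71.844 = 0.37331 mol → 0.37331 mol Fe, 0.37331 mol O.
Al2O3: 22.32/101.961 = 0.21891 mol → 0.43782 mol Al, 0.65673 mol O.
SiO2: 39.43/60.083 = 0.65626 mol → 0.65626 mol Si, 1.31252 mol O.
Total oxygen = 2.62541 mol. Normalization factor = 12/2.62541 = 4.57071.
Si per 12 O = 0.65626 × 4.57071 = 3.000.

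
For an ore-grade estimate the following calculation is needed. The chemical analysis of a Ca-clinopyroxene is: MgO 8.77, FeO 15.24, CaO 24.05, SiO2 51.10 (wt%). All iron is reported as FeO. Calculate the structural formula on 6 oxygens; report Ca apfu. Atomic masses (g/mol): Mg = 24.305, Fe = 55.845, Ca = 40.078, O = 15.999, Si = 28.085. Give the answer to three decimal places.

1.005 Ca apfu

MgO: 8.77/40.304 = 0.21760 mol → 0.21760 mol Mg, 0.21760 mol O.
FeO: 15.24/71.844 = 0.21213 mol → 0.21213 mol Fe, 0.21213 mol O.
CaO: 24.05/56.077 = 0.42887 mol → 0.42887 mol Ca, 0.42887 mol O.
SiO2: 51.10/60.083 = 0.85049 mol → 0.85049 mol Si, 1.70098 mol O.
Total oxygen = 2.55958 mol. Normalization factor = 6/2.55958 = 2.34413.
Ca per 6 O = 0.42887 × 2.34413 = 1.005.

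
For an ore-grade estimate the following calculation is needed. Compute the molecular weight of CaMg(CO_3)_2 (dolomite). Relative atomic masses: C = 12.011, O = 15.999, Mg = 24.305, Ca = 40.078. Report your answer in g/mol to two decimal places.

The formula mass is the sum 1×40.078 + 1×24.305 + 2×12.011 + 6×15.999.

184.40 g/mol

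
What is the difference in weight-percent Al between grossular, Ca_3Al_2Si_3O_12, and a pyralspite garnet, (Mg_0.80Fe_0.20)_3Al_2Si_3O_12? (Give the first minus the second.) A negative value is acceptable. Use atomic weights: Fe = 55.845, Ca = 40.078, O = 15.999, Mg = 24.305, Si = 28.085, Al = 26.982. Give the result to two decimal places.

Al in Ca_3Al_2Si_3O_12: molar mass 450.441 g/mol; 2×26.982 = 53.964 g → 11.98 wt%.
Al in (Mg_0.80Fe_0.20)_3Al_2Si_3O_12: molar mass 422.046 g/mol; 2×26.982 = 53.964 g → 12.79 wt%.
Difference = 11.98 − 12.79 = -0.81 percentage points.

-0.81 percentage points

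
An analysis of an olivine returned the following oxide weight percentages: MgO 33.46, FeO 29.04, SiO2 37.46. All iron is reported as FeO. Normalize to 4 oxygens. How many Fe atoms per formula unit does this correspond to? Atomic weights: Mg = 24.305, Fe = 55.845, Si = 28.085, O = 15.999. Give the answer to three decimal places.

33.46 wt% MgO ÷ 40.304 g/mol = 0.83019 mol, giving 0.83019 Mg and 0.83019 O.
29.04 wt% FeO ÷ 71.844 g/mol = 0.40421 mol, giving 0.40421 Fe and 0.40421 O.
37.46 wt% SiO2 ÷ 60.083 g/mol = 0.62347 mol, giving 0.62347 Si and 1.24694 O.
Oxygen sums to 2.48134; scaling by 4/2.48134 = 1.61203 puts the formula on 4 O.
Fe: 0.40421 × 1.61203 = 0.652 atoms per formula unit.

0.652 Fe apfu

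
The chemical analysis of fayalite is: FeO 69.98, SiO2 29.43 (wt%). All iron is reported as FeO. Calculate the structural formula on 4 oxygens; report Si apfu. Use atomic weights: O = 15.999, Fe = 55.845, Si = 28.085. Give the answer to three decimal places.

FeO (M=71.844): mol = 0.97405; Fe = 0.97405, O = 0.97405.
SiO2 (M=60.083): mol = 0.48982; Si = 0.48982, O = 0.97964.
ΣO = 1.95369; factor = 4/ΣO = 2.04741.
Si apfu = 0.48982 × 2.04741 = 1.003.

1.003 Si apfu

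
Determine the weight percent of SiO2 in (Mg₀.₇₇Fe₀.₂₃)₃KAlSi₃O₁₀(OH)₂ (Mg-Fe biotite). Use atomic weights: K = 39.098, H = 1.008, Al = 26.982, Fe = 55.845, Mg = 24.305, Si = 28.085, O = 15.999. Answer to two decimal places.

M((Mg₀.₇₇Fe₀.₂₃)₃KAlSi₃O₁₀(OH)₂) = 439.017 g/mol; M(SiO2) = 60.083 g/mol.
Moles SiO2 per formula unit = 3 Si ÷ 1 = 3.0000.
SiO2 fraction = (3.0000 × 60.083) / 439.017 = 180.249/439.017 = 0.4106.

41.06 wt%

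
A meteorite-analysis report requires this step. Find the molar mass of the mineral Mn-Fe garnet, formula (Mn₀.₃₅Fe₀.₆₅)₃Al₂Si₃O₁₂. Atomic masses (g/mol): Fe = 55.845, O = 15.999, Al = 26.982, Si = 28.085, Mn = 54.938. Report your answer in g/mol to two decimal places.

M = 1.05·54.938 + 1.95·55.845 + 2·26.982 + 3·28.085 + 12·15.999

496.79 g/mol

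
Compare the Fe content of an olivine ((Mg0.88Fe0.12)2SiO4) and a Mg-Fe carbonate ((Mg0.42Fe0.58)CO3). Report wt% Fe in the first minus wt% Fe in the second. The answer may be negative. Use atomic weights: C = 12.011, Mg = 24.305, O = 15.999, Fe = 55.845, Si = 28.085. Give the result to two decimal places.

Fe in (Mg0.88Fe0.12)2SiO4: molar mass 148.261 g/mol; 0.24×55.845 = 13.403 g → 9.04 wt%.
Fe in (Mg0.42Fe0.58)CO3: molar mass 102.606 g/mol; 0.58×55.845 = 32.390 g → 31.57 wt%.
Difference = 9.04 − 31.57 = -22.53 percentage points.

-22.53 percentage points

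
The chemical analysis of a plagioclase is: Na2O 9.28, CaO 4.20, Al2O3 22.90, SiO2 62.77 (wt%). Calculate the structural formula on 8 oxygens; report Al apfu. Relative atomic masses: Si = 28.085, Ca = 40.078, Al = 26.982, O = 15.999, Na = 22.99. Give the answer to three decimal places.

9.28 wt% Na2O ÷ 61.979 g/mol = 0.14973 mol, giving 0.29946 Na and 0.14973 O.
4.20 wt% CaO ÷ 56.077 g/mol = 0.07490 mol, giving 0.07490 Ca and 0.07490 O.
22.90 wt% Al2O3 ÷ 101.961 g/mol = 0.22460 mol, giving 0.44920 Al and 0.67380 O.
62.77 wt% SiO2 ÷ 60.083 g/mol = 1.04472 mol, giving 1.04472 Si and 2.08944 O.
Oxygen sums to 2.98787; scaling by 8/2.98787 = 2.67749 puts the formula on 8 O.
Al: 0.44920 × 2.67749 = 1.203 atoms per formula unit.

1.203 Al apfu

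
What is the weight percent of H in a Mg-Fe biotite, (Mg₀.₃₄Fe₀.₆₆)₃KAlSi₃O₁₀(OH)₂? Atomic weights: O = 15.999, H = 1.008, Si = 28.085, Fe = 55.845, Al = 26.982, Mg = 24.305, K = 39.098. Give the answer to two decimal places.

M((Mg₀.₃₄Fe₀.₆₆)₃KAlSi₃O₁₀(OH)₂) = 479.703 g/mol.
H contributes 2 × 1.008 = 2.016 g per mole.
2.016/479.703 = 0.0042 → 0.42%.

0.42 mass %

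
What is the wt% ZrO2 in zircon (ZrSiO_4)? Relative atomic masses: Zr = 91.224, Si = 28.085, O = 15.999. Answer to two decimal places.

Molar mass of ZrSiO_4 = 1*91.224 + 1*28.085 + 4*15.999 = 183.305 g/mol.
Each formula unit contains 1 Zr, equivalent to 1/1 = 1.0000 mol ZrO2.
M(ZrO2) = 1×91.224 + 2×15.999 = 123.222 g/mol.
Mass of ZrO2 per formula unit = 1.0000 × 123.222 = 123.222 g.
ZrO2 wt% = 123.222 / 183.305 × 100 = 67.22%.

67.22 wt%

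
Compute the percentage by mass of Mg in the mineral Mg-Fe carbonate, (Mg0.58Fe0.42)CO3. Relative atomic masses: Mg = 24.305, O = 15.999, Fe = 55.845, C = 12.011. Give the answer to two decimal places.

14.45 wt%

Formula mass = 0.58·24.305 + 0.42·55.845 + 1·12.011 + 3·15.999 = 97.560 g/mol, of which 14.097 g is Mg.
So Mg makes up 14.097/97.560 = 0.1445 of the mass, i.e. 14.45%.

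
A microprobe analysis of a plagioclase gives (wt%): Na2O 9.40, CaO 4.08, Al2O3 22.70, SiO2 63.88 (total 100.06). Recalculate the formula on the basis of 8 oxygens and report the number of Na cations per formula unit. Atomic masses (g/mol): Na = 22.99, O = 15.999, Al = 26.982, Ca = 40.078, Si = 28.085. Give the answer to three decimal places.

Na2O (M=61.979): mol = 0.15166; Na = 0.30332, O = 0.15166.
CaO (M=56.077): mol = 0.07276; Ca = 0.07276, O = 0.07276.
Al2O3 (M=101.961): mol = 0.22263; Al = 0.44526, O = 0.66789.
SiO2 (M=60.083): mol = 1.06320; Si = 1.06320, O = 2.12640.
ΣO = 3.01871; factor = 8/ΣO = 2.65014.
Na apfu = 0.30332 × 2.65014 = 0.804.

0.804 Na apfu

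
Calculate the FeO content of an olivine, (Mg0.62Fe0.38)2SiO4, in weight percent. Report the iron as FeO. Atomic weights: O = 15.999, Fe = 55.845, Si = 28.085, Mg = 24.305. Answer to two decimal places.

Molar mass of (Mg0.62Fe0.38)2SiO4 = 1.24×24.305 + 0.76×55.845 + 1×28.085 + 4×15.999 = 164.661 g/mol.
Each formula unit contains 0.76 Fe, equivalent to 0.76/1 = 0.7600 mol FeO.
M(FeO) = 1×55.845 + 1×15.999 = 71.844 g/mol.
Mass of FeO per formula unit = 0.7600 × 71.844 = 54.601 g.
FeO wt% = 54.601 / 164.661 × 100 = 33.16%.

33.16 wt%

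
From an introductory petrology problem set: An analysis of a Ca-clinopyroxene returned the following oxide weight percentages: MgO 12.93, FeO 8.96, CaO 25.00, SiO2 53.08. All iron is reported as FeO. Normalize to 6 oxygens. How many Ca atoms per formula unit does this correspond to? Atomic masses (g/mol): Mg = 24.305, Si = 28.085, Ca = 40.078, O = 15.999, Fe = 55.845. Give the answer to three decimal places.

1.006 Ca apfu

MgO: 12.93/40.304 = 0.32081 mol → 0.32081 mol Mg, 0.32081 mol O.
FeO: 8.96/71.844 = 0.12471 mol → 0.12471 mol Fe, 0.12471 mol O.
CaO: 25.00/56.077 = 0.44582 mol → 0.44582 mol Ca, 0.44582 mol O.
SiO2: 53.08/60.083 = 0.88344 mol → 0.88344 mol Si, 1.76688 mol O.
Total oxygen = 2.65822 mol. Normalization factor = 6/2.65822 = 2.25715.
Ca per 6 O = 0.44582 × 2.25715 = 1.006.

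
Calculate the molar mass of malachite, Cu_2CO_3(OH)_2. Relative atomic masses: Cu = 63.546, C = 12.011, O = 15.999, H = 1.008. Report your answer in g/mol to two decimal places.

Cu: 2 × 63.546 = 127.0920
C: 1 × 12.011 = 12.0110
O: 5 × 15.999 = 79.9950
H: 2 × 1.008 = 2.0160
Summing the contributions gives the formula mass.

221.11 g/mol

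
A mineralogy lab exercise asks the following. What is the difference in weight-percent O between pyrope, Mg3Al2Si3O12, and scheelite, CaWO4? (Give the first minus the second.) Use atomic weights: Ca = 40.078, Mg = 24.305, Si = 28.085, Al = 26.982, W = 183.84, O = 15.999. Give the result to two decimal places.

O in Mg3Al2Si3O12: molar mass 403.122 g/mol; 12×15.999 = 191.988 g → 47.63 wt%.
O in CaWO4: molar mass 287.914 g/mol; 4×15.999 = 63.996 g → 22.23 wt%.
Difference = 47.63 − 22.23 = 25.40 percentage points.

25.40 percentage points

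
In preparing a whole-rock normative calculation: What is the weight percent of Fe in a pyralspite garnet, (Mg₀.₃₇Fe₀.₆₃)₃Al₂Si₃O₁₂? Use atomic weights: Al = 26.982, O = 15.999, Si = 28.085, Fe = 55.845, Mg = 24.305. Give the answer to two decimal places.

22.81 wt%

Formula mass = 1.11*24.305 + 1.89*55.845 + 2*26.982 + 3*28.085 + 12*15.999 = 462.733 g/mol, of which 105.547 g is Fe.
So Fe makes up 105.547/462.733 = 0.2281 of the mass, i.e. 22.81%.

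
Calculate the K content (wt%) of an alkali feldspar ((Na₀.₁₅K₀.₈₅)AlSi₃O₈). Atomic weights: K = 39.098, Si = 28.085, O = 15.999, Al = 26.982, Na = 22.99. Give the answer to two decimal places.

12.04 wt%

M((Na₀.₁₅K₀.₈₅)AlSi₃O₈) = 275.911 g/mol.
K contributes 0.85 × 39.098 = 33.233 g per mole.
33.233/275.911 = 0.1204 → 12.04%.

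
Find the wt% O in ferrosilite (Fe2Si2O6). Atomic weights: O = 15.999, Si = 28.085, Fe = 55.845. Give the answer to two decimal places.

Molar mass of Fe2Si2O6: 2·55.845 + 2·28.085 + 6·15.999 = 263.854 g/mol.
Mass of O per formula unit: 6 × 15.999 = 95.994 g.
Weight fraction O = 95.994 / 263.854 = 0.3638.

36.38 wt%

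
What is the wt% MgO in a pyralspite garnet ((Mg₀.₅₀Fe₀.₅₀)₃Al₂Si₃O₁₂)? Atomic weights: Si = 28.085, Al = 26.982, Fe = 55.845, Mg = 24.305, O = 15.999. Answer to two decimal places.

13.42 wt%

Molar mass of (Mg₀.₅₀Fe₀.₅₀)₃Al₂Si₃O₁₂ = 1.50*24.305 + 1.50*55.845 + 2*26.982 + 3*28.085 + 12*15.999 = 450.432 g/mol.
Each formula unit contains 1.50 Mg, equivalent to 1.50/1 = 1.5000 mol MgO.
M(MgO) = 1×24.305 + 1×15.999 = 40.304 g/mol.
Mass of MgO per formula unit = 1.5000 × 40.304 = 60.456 g.
MgO wt% = 60.456 / 450.432 × 100 = 13.42%.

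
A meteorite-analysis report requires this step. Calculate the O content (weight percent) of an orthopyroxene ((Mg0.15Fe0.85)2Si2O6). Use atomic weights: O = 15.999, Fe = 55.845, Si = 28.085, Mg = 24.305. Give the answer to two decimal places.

37.73 weight percent

Molar mass of (Mg0.15Fe0.85)2Si2O6: 0.30*24.305 + 1.70*55.845 + 2*28.085 + 6*15.999 = 254.392 g/mol.
Mass of O per formula unit: 6 × 15.999 = 95.994 g.
Weight fraction O = 95.994 / 254.392 = 0.3773.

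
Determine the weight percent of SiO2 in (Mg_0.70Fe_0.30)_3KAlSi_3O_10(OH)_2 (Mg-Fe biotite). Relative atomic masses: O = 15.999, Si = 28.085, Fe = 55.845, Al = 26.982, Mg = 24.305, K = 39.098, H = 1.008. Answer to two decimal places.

M((Mg_0.70Fe_0.30)_3KAlSi_3O_10(OH)_2) = 445.640 g/mol; M(SiO2) = 60.083 g/mol.
Moles SiO2 per formula unit = 3 Si ÷ 1 = 3.0000.
SiO2 fraction = (3.0000 × 60.083) / 445.640 = 180.249/445.640 = 0.4045.

40.45 wt%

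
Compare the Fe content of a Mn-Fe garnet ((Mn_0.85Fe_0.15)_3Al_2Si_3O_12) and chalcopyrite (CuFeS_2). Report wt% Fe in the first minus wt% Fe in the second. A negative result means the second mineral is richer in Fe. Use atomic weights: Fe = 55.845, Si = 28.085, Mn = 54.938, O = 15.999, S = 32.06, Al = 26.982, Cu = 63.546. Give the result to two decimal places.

First mineral: 25.130 g Fe in 495.429 g formula = 5.07 wt% Fe.
Second mineral: 55.845 g Fe in 183.511 g formula = 30.43 wt% Fe.
5.07% − 30.43% gives a difference of -25.36 percentage points.

-25.36 percentage points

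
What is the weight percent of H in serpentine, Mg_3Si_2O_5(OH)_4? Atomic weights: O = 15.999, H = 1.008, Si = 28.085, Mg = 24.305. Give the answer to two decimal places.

M(Mg_3Si_2O_5(OH)_4) = 277.108 g/mol.
H contributes 4 × 1.008 = 4.032 g per mole.
4.032/277.108 = 0.0146 → 1.46%.

1.46 weight percent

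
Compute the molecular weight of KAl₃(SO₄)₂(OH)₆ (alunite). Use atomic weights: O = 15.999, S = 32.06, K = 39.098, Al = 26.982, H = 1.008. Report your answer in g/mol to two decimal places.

414.20 g/mol

K: 1 × 39.098 = 39.0980
Al: 3 × 26.982 = 80.9460
S: 2 × 32.06 = 64.1200
O: 14 × 15.999 = 223.9860
H: 6 × 1.008 = 6.0480
Summing the contributions gives the formula mass.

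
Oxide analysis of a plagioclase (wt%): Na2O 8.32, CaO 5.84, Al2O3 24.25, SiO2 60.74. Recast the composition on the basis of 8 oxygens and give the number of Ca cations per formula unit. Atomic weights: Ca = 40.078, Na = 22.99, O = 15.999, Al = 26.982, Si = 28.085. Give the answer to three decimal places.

0.280 Ca apfu

Na2O: 8.32/61.979 = 0.13424 mol → 0.26848 mol Na, 0.13424 mol O.
CaO: 5.84/56.077 = 0.10414 mol → 0.10414 mol Ca, 0.10414 mol O.
Al2O3: 24.25/101.961 = 0.23784 mol → 0.47568 mol Al, 0.71352 mol O.
SiO2: 60.74/60.083 = 1.01093 mol → 1.01093 mol Si, 2.02186 mol O.
Total oxygen = 2.97376 mol. Normalization factor = 8/2.97376 = 2.69020.
Ca per 8 O = 0.10414 × 2.69020 = 0.280.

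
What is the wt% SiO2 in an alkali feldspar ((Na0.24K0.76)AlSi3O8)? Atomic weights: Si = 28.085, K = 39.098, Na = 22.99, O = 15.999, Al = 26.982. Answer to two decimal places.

Formula mass = 274.461 g/mol.
3 Si → 3.0000 mol SiO2 per formula unit; M(SiO2) = 60.083, so SiO2 mass = 180.249 g.
180.249/274.461 × 100 = 65.67 wt%.

65.67 wt%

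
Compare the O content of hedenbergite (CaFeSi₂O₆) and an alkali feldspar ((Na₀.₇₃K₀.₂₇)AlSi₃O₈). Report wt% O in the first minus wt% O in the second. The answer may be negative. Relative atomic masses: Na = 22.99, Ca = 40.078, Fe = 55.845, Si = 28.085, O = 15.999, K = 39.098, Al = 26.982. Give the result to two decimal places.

-9.32 percentage points

O in CaFeSi₂O₆: molar mass 248.087 g/mol; 6×15.999 = 95.994 g → 38.69 wt%.
O in (Na₀.₇₃K₀.₂₇)AlSi₃O₈: molar mass 266.568 g/mol; 8×15.999 = 127.992 g → 48.01 wt%.
Difference = 38.69 − 48.01 = -9.32 percentage points.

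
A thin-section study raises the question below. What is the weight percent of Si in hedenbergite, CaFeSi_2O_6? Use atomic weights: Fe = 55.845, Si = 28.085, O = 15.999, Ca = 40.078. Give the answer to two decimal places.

M(CaFeSi_2O_6) = 248.087 g/mol.
Si contributes 2 × 28.085 = 56.170 g per mole.
56.170/248.087 = 0.2264 → 22.64%.

22.64 mass %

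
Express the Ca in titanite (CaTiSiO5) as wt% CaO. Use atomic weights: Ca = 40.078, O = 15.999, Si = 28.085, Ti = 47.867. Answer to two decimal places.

Formula mass = 196.025 g/mol.
1 Ca → 1.0000 mol CaO per formula unit; M(CaO) = 56.077, so CaO mass = 56.077 g.
56.077/196.025 × 100 = 28.61 wt%.

28.61 wt%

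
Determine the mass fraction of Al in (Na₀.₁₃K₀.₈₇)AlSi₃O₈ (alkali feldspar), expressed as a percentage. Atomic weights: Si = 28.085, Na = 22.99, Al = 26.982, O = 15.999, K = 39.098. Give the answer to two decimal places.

9.77 mass %

Molar mass of (Na₀.₁₃K₀.₈₇)AlSi₃O₈: 0.13·22.99 + 0.87·39.098 + 1·26.982 + 3·28.085 + 8·15.999 = 276.233 g/mol.
Mass of Al per formula unit: 1 × 26.982 = 26.982 g.
Weight fraction Al = 26.982 / 276.233 = 0.0977.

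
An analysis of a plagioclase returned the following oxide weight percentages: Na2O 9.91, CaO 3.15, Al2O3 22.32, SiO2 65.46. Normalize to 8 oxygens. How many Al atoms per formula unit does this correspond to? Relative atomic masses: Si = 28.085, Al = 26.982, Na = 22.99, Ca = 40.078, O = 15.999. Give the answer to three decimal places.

Na2O: 9.91/61.979 = 0.15989 mol → 0.31978 mol Na, 0.15989 mol O.
CaO: 3.15/56.077 = 0.05617 mol → 0.05617 mol Ca, 0.05617 mol O.
Al2O3: 22.32/101.961 = 0.21891 mol → 0.43782 mol Al, 0.65673 mol O.
SiO2: 65.46/60.083 = 1.08949 mol → 1.08949 mol Si, 2.17898 mol O.
Total oxygen = 3.05177 mol. Normalization factor = 8/3.05177 = 2.62143.
Al per 8 O = 0.43782 × 2.62143 = 1.148.

1.148 Al apfu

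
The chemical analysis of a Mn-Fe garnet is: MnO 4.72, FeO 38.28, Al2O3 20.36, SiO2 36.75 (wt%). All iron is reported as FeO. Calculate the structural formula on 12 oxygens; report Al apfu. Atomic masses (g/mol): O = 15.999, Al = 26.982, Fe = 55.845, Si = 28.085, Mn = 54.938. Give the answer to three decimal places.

1.979 Al apfu

4.72 wt% MnO ÷ 70.937 g/mol = 0.06654 mol, giving 0.06654 Mn and 0.06654 O.
38.28 wt% FeO ÷ 71.844 g/mol = 0.53282 mol, giving 0.53282 Fe and 0.53282 O.
20.36 wt% Al2O3 ÷ 101.961 g/mol = 0.19968 mol, giving 0.39936 Al and 0.59904 O.
36.75 wt% SiO2 ÷ 60.083 g/mol = 0.61165 mol, giving 0.61165 Si and 1.22330 O.
Oxygen sums to 2.42170; scaling by 12/2.42170 = 4.95520 puts the formula on 12 O.
Al: 0.39936 × 4.95520 = 1.979 atoms per formula unit.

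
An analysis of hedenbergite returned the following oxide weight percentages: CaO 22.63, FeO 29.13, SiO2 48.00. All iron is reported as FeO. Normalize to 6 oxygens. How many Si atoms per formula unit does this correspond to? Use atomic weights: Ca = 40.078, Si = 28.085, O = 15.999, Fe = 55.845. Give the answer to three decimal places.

CaO (M=56.077): mol = 0.40355; Ca = 0.40355, O = 0.40355.
FeO (M=71.844): mol = 0.40546; Fe = 0.40546, O = 0.40546.
SiO2 (M=60.083): mol = 0.79889; Si = 0.79889, O = 1.59778.
ΣO = 2.40679; factor = 6/ΣO = 2.49295.
Si apfu = 0.79889 × 2.49295 = 1.992.

1.992 Si apfu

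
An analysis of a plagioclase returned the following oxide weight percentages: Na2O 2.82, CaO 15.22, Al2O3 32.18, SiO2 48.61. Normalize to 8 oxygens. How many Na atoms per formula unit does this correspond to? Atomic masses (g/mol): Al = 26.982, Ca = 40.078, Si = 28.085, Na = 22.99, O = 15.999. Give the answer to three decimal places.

Na2O (M=61.979): mol = 0.04550; Na = 0.09100, O = 0.04550.
CaO (M=56.077): mol = 0.27141; Ca = 0.27141, O = 0.27141.
Al2O3 (M=101.961): mol = 0.31561; Al = 0.63122, O = 0.94683.
SiO2 (M=60.083): mol = 0.80905; Si = 0.80905, O = 1.61810.
ΣO = 2.88184; factor = 8/ΣO = 2.77600.
Na apfu = 0.09100 × 2.77600 = 0.253.

0.253 Na apfu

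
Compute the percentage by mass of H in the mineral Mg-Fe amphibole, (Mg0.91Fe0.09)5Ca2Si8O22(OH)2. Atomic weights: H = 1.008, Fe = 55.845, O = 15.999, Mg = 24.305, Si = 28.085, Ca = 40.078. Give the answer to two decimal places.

0.24 wt%

Formula mass = 4.55·24.305 + 0.45·55.845 + 2·40.078 + 8·28.085 + 24·15.999 + 2·1.008 = 826.546 g/mol, of which 2.016 g is H.
So H makes up 2.016/826.546 = 0.0024 of the mass, i.e. 0.24%.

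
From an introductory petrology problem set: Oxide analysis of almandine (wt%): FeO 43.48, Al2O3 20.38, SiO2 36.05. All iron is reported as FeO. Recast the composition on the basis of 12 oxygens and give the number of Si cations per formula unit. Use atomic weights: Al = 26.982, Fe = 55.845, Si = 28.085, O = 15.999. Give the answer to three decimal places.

2.994 Si apfu

FeO: 43.48/71.844 = 0.60520 mol → 0.60520 mol Fe, 0.60520 mol O.
Al2O3: 20.38/101.961 = 0.19988 mol → 0.39976 mol Al, 0.59964 mol O.
SiO2: 36.05/60.083 = 0.60000 mol → 0.60000 mol Si, 1.20000 mol O.
Total oxygen = 2.40484 mol. Normalization factor = 12/2.40484 = 4.98994.
Si per 12 O = 0.60000 × 4.98994 = 2.994.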